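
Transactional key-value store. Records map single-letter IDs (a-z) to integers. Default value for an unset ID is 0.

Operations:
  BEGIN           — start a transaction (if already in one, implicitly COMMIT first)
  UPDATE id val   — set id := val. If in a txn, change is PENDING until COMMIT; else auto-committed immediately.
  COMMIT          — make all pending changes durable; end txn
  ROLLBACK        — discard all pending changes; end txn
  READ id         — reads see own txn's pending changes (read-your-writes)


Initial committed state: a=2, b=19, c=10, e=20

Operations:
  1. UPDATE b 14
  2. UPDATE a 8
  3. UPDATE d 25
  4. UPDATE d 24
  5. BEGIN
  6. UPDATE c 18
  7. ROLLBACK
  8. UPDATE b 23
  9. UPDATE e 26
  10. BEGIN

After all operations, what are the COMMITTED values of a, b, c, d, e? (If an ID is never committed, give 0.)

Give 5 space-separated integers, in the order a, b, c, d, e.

Initial committed: {a=2, b=19, c=10, e=20}
Op 1: UPDATE b=14 (auto-commit; committed b=14)
Op 2: UPDATE a=8 (auto-commit; committed a=8)
Op 3: UPDATE d=25 (auto-commit; committed d=25)
Op 4: UPDATE d=24 (auto-commit; committed d=24)
Op 5: BEGIN: in_txn=True, pending={}
Op 6: UPDATE c=18 (pending; pending now {c=18})
Op 7: ROLLBACK: discarded pending ['c']; in_txn=False
Op 8: UPDATE b=23 (auto-commit; committed b=23)
Op 9: UPDATE e=26 (auto-commit; committed e=26)
Op 10: BEGIN: in_txn=True, pending={}
Final committed: {a=8, b=23, c=10, d=24, e=26}

Answer: 8 23 10 24 26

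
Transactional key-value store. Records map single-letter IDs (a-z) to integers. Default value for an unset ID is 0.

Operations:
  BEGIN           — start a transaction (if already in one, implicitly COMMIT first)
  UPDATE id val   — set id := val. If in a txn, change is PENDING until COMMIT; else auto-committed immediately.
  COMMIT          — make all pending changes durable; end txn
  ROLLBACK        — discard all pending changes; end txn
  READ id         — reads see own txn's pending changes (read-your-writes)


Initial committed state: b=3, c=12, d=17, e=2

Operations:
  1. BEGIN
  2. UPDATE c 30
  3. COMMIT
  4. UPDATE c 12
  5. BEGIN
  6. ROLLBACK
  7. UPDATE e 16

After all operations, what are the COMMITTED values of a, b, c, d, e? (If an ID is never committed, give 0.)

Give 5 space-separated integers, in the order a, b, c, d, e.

Answer: 0 3 12 17 16

Derivation:
Initial committed: {b=3, c=12, d=17, e=2}
Op 1: BEGIN: in_txn=True, pending={}
Op 2: UPDATE c=30 (pending; pending now {c=30})
Op 3: COMMIT: merged ['c'] into committed; committed now {b=3, c=30, d=17, e=2}
Op 4: UPDATE c=12 (auto-commit; committed c=12)
Op 5: BEGIN: in_txn=True, pending={}
Op 6: ROLLBACK: discarded pending []; in_txn=False
Op 7: UPDATE e=16 (auto-commit; committed e=16)
Final committed: {b=3, c=12, d=17, e=16}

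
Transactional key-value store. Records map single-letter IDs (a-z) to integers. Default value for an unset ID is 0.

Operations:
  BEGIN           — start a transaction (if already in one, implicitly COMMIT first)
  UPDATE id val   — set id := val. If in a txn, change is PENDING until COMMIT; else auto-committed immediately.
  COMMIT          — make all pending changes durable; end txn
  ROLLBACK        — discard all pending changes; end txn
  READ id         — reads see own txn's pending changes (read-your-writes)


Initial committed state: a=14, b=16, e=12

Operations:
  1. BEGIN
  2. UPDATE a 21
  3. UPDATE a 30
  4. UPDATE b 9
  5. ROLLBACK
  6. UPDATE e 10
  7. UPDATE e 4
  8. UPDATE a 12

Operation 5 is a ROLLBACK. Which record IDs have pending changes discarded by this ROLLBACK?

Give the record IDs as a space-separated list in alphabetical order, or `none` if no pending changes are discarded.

Initial committed: {a=14, b=16, e=12}
Op 1: BEGIN: in_txn=True, pending={}
Op 2: UPDATE a=21 (pending; pending now {a=21})
Op 3: UPDATE a=30 (pending; pending now {a=30})
Op 4: UPDATE b=9 (pending; pending now {a=30, b=9})
Op 5: ROLLBACK: discarded pending ['a', 'b']; in_txn=False
Op 6: UPDATE e=10 (auto-commit; committed e=10)
Op 7: UPDATE e=4 (auto-commit; committed e=4)
Op 8: UPDATE a=12 (auto-commit; committed a=12)
ROLLBACK at op 5 discards: ['a', 'b']

Answer: a b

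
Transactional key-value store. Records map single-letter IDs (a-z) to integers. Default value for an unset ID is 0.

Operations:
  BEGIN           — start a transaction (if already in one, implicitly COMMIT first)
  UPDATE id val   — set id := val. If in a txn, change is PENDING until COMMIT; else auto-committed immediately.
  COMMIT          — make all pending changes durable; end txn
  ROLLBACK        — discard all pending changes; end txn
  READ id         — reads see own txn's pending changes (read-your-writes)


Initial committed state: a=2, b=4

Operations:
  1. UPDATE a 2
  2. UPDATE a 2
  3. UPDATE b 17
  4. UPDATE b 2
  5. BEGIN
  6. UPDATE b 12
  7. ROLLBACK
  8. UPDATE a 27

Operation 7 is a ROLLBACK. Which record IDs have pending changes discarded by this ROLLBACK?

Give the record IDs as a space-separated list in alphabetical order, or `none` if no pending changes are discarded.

Initial committed: {a=2, b=4}
Op 1: UPDATE a=2 (auto-commit; committed a=2)
Op 2: UPDATE a=2 (auto-commit; committed a=2)
Op 3: UPDATE b=17 (auto-commit; committed b=17)
Op 4: UPDATE b=2 (auto-commit; committed b=2)
Op 5: BEGIN: in_txn=True, pending={}
Op 6: UPDATE b=12 (pending; pending now {b=12})
Op 7: ROLLBACK: discarded pending ['b']; in_txn=False
Op 8: UPDATE a=27 (auto-commit; committed a=27)
ROLLBACK at op 7 discards: ['b']

Answer: b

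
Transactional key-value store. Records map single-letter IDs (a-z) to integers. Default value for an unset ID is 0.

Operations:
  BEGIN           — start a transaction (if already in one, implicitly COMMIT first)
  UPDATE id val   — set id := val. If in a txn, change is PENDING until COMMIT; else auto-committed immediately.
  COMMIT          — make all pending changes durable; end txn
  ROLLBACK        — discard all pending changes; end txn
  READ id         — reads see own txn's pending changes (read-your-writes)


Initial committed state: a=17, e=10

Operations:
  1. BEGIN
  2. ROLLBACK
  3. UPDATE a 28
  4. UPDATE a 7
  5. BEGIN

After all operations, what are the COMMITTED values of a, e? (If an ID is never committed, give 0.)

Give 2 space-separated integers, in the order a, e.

Initial committed: {a=17, e=10}
Op 1: BEGIN: in_txn=True, pending={}
Op 2: ROLLBACK: discarded pending []; in_txn=False
Op 3: UPDATE a=28 (auto-commit; committed a=28)
Op 4: UPDATE a=7 (auto-commit; committed a=7)
Op 5: BEGIN: in_txn=True, pending={}
Final committed: {a=7, e=10}

Answer: 7 10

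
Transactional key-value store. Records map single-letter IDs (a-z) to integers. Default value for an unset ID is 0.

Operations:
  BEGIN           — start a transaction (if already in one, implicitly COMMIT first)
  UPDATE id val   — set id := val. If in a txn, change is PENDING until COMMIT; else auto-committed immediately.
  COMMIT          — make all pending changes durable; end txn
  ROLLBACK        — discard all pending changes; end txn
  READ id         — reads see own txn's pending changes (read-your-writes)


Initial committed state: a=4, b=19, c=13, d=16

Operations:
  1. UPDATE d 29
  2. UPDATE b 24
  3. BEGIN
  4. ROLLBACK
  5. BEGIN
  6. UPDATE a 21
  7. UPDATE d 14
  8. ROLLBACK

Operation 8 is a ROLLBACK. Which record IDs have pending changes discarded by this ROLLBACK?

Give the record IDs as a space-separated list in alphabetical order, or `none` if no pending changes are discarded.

Initial committed: {a=4, b=19, c=13, d=16}
Op 1: UPDATE d=29 (auto-commit; committed d=29)
Op 2: UPDATE b=24 (auto-commit; committed b=24)
Op 3: BEGIN: in_txn=True, pending={}
Op 4: ROLLBACK: discarded pending []; in_txn=False
Op 5: BEGIN: in_txn=True, pending={}
Op 6: UPDATE a=21 (pending; pending now {a=21})
Op 7: UPDATE d=14 (pending; pending now {a=21, d=14})
Op 8: ROLLBACK: discarded pending ['a', 'd']; in_txn=False
ROLLBACK at op 8 discards: ['a', 'd']

Answer: a d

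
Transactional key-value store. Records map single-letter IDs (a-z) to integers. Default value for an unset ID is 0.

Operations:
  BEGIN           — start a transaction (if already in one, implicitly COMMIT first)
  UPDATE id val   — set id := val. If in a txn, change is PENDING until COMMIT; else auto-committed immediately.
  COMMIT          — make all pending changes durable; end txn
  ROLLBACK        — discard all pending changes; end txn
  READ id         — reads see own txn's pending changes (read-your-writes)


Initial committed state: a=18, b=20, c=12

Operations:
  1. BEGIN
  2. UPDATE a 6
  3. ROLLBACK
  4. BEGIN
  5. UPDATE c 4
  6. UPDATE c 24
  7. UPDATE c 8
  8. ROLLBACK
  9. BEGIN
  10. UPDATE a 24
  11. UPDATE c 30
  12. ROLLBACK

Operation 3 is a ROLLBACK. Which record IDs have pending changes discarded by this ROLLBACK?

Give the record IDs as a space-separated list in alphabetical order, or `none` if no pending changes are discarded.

Answer: a

Derivation:
Initial committed: {a=18, b=20, c=12}
Op 1: BEGIN: in_txn=True, pending={}
Op 2: UPDATE a=6 (pending; pending now {a=6})
Op 3: ROLLBACK: discarded pending ['a']; in_txn=False
Op 4: BEGIN: in_txn=True, pending={}
Op 5: UPDATE c=4 (pending; pending now {c=4})
Op 6: UPDATE c=24 (pending; pending now {c=24})
Op 7: UPDATE c=8 (pending; pending now {c=8})
Op 8: ROLLBACK: discarded pending ['c']; in_txn=False
Op 9: BEGIN: in_txn=True, pending={}
Op 10: UPDATE a=24 (pending; pending now {a=24})
Op 11: UPDATE c=30 (pending; pending now {a=24, c=30})
Op 12: ROLLBACK: discarded pending ['a', 'c']; in_txn=False
ROLLBACK at op 3 discards: ['a']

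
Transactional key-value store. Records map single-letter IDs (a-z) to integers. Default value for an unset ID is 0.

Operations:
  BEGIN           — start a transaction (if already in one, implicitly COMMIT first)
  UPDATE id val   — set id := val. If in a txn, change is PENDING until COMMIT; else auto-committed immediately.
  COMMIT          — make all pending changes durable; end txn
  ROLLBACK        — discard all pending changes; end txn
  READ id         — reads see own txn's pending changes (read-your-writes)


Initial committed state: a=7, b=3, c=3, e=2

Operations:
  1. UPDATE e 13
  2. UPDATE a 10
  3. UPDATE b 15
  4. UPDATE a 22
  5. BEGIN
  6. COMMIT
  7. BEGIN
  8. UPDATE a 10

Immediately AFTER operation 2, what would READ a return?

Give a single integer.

Answer: 10

Derivation:
Initial committed: {a=7, b=3, c=3, e=2}
Op 1: UPDATE e=13 (auto-commit; committed e=13)
Op 2: UPDATE a=10 (auto-commit; committed a=10)
After op 2: visible(a) = 10 (pending={}, committed={a=10, b=3, c=3, e=13})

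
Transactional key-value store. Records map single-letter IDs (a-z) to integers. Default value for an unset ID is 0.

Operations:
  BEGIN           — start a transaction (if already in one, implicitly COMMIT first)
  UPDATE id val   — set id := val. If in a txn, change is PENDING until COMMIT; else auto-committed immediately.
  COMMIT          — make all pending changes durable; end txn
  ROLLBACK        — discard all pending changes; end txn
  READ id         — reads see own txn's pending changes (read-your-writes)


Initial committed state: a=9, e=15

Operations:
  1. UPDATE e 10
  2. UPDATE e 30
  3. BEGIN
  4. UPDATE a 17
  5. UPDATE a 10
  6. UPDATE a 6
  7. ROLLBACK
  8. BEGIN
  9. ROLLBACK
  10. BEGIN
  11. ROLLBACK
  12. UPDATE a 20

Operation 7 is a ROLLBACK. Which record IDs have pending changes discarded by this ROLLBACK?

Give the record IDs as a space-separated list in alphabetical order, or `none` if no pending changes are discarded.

Answer: a

Derivation:
Initial committed: {a=9, e=15}
Op 1: UPDATE e=10 (auto-commit; committed e=10)
Op 2: UPDATE e=30 (auto-commit; committed e=30)
Op 3: BEGIN: in_txn=True, pending={}
Op 4: UPDATE a=17 (pending; pending now {a=17})
Op 5: UPDATE a=10 (pending; pending now {a=10})
Op 6: UPDATE a=6 (pending; pending now {a=6})
Op 7: ROLLBACK: discarded pending ['a']; in_txn=False
Op 8: BEGIN: in_txn=True, pending={}
Op 9: ROLLBACK: discarded pending []; in_txn=False
Op 10: BEGIN: in_txn=True, pending={}
Op 11: ROLLBACK: discarded pending []; in_txn=False
Op 12: UPDATE a=20 (auto-commit; committed a=20)
ROLLBACK at op 7 discards: ['a']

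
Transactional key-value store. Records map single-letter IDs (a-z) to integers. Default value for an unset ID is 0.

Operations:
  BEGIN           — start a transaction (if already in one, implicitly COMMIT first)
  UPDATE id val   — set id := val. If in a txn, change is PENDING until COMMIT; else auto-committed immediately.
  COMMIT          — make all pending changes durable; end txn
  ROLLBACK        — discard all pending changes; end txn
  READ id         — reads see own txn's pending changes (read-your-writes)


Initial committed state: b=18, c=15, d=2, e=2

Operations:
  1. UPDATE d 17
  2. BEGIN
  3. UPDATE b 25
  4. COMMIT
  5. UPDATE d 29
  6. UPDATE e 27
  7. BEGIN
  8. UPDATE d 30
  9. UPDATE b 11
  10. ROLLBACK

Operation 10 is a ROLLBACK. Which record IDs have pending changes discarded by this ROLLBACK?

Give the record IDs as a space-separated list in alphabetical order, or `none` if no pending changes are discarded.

Answer: b d

Derivation:
Initial committed: {b=18, c=15, d=2, e=2}
Op 1: UPDATE d=17 (auto-commit; committed d=17)
Op 2: BEGIN: in_txn=True, pending={}
Op 3: UPDATE b=25 (pending; pending now {b=25})
Op 4: COMMIT: merged ['b'] into committed; committed now {b=25, c=15, d=17, e=2}
Op 5: UPDATE d=29 (auto-commit; committed d=29)
Op 6: UPDATE e=27 (auto-commit; committed e=27)
Op 7: BEGIN: in_txn=True, pending={}
Op 8: UPDATE d=30 (pending; pending now {d=30})
Op 9: UPDATE b=11 (pending; pending now {b=11, d=30})
Op 10: ROLLBACK: discarded pending ['b', 'd']; in_txn=False
ROLLBACK at op 10 discards: ['b', 'd']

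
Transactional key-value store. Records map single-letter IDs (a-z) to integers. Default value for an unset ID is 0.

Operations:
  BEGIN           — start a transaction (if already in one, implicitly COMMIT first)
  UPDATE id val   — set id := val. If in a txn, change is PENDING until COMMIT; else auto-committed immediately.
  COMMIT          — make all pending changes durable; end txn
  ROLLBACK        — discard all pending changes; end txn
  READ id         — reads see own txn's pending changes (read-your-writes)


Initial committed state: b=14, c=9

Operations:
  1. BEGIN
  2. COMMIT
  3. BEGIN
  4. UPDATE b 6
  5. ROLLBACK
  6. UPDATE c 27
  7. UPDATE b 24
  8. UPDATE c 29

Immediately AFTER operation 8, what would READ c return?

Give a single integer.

Answer: 29

Derivation:
Initial committed: {b=14, c=9}
Op 1: BEGIN: in_txn=True, pending={}
Op 2: COMMIT: merged [] into committed; committed now {b=14, c=9}
Op 3: BEGIN: in_txn=True, pending={}
Op 4: UPDATE b=6 (pending; pending now {b=6})
Op 5: ROLLBACK: discarded pending ['b']; in_txn=False
Op 6: UPDATE c=27 (auto-commit; committed c=27)
Op 7: UPDATE b=24 (auto-commit; committed b=24)
Op 8: UPDATE c=29 (auto-commit; committed c=29)
After op 8: visible(c) = 29 (pending={}, committed={b=24, c=29})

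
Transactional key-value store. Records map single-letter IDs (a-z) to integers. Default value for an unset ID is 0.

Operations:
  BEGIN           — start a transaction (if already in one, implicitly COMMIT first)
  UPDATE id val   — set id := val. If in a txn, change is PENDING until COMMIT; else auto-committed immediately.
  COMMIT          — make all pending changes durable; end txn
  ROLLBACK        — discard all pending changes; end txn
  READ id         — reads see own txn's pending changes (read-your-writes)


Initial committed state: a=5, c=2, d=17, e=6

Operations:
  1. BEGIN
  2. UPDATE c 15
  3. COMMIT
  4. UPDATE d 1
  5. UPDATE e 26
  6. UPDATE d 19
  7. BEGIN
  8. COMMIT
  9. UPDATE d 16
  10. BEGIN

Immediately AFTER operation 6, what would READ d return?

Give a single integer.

Answer: 19

Derivation:
Initial committed: {a=5, c=2, d=17, e=6}
Op 1: BEGIN: in_txn=True, pending={}
Op 2: UPDATE c=15 (pending; pending now {c=15})
Op 3: COMMIT: merged ['c'] into committed; committed now {a=5, c=15, d=17, e=6}
Op 4: UPDATE d=1 (auto-commit; committed d=1)
Op 5: UPDATE e=26 (auto-commit; committed e=26)
Op 6: UPDATE d=19 (auto-commit; committed d=19)
After op 6: visible(d) = 19 (pending={}, committed={a=5, c=15, d=19, e=26})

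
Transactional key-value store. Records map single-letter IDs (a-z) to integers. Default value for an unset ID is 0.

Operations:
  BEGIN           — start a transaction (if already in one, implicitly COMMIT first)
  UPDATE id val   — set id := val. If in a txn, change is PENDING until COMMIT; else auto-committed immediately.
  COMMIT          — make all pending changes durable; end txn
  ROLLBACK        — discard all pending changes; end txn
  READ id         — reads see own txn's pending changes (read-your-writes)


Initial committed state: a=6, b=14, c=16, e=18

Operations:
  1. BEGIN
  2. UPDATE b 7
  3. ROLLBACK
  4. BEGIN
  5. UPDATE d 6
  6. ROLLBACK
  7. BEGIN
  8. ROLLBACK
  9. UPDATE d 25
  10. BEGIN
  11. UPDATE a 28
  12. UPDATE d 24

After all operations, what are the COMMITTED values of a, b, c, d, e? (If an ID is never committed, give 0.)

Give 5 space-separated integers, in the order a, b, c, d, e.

Answer: 6 14 16 25 18

Derivation:
Initial committed: {a=6, b=14, c=16, e=18}
Op 1: BEGIN: in_txn=True, pending={}
Op 2: UPDATE b=7 (pending; pending now {b=7})
Op 3: ROLLBACK: discarded pending ['b']; in_txn=False
Op 4: BEGIN: in_txn=True, pending={}
Op 5: UPDATE d=6 (pending; pending now {d=6})
Op 6: ROLLBACK: discarded pending ['d']; in_txn=False
Op 7: BEGIN: in_txn=True, pending={}
Op 8: ROLLBACK: discarded pending []; in_txn=False
Op 9: UPDATE d=25 (auto-commit; committed d=25)
Op 10: BEGIN: in_txn=True, pending={}
Op 11: UPDATE a=28 (pending; pending now {a=28})
Op 12: UPDATE d=24 (pending; pending now {a=28, d=24})
Final committed: {a=6, b=14, c=16, d=25, e=18}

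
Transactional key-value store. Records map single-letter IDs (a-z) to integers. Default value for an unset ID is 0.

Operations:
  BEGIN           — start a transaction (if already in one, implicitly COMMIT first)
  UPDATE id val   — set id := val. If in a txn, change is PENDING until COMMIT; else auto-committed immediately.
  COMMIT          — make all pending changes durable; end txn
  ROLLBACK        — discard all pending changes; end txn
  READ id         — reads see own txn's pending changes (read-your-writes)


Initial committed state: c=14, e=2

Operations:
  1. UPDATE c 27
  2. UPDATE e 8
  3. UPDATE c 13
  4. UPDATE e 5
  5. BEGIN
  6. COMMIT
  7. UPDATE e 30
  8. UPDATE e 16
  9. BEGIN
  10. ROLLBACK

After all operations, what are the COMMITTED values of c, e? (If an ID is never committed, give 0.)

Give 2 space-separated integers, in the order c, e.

Initial committed: {c=14, e=2}
Op 1: UPDATE c=27 (auto-commit; committed c=27)
Op 2: UPDATE e=8 (auto-commit; committed e=8)
Op 3: UPDATE c=13 (auto-commit; committed c=13)
Op 4: UPDATE e=5 (auto-commit; committed e=5)
Op 5: BEGIN: in_txn=True, pending={}
Op 6: COMMIT: merged [] into committed; committed now {c=13, e=5}
Op 7: UPDATE e=30 (auto-commit; committed e=30)
Op 8: UPDATE e=16 (auto-commit; committed e=16)
Op 9: BEGIN: in_txn=True, pending={}
Op 10: ROLLBACK: discarded pending []; in_txn=False
Final committed: {c=13, e=16}

Answer: 13 16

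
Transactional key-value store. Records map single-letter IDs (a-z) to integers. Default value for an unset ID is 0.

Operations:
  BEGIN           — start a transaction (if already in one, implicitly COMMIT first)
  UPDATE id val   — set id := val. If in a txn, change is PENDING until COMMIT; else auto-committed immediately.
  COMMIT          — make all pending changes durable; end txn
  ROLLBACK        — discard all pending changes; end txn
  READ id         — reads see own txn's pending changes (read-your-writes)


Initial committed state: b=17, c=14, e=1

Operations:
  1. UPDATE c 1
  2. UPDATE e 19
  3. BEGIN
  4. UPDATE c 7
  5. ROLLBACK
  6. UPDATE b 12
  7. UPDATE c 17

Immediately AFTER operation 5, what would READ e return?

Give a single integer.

Initial committed: {b=17, c=14, e=1}
Op 1: UPDATE c=1 (auto-commit; committed c=1)
Op 2: UPDATE e=19 (auto-commit; committed e=19)
Op 3: BEGIN: in_txn=True, pending={}
Op 4: UPDATE c=7 (pending; pending now {c=7})
Op 5: ROLLBACK: discarded pending ['c']; in_txn=False
After op 5: visible(e) = 19 (pending={}, committed={b=17, c=1, e=19})

Answer: 19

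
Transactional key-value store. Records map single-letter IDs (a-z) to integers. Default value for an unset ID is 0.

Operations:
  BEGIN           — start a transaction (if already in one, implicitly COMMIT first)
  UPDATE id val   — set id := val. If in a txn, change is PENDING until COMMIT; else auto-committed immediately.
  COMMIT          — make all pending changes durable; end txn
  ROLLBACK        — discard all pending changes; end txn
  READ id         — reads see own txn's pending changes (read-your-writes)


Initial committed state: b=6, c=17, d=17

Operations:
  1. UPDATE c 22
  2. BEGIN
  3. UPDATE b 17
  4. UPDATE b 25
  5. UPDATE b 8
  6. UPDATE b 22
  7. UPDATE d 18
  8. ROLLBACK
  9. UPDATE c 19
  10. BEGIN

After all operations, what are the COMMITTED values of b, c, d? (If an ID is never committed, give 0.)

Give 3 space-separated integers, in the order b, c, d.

Initial committed: {b=6, c=17, d=17}
Op 1: UPDATE c=22 (auto-commit; committed c=22)
Op 2: BEGIN: in_txn=True, pending={}
Op 3: UPDATE b=17 (pending; pending now {b=17})
Op 4: UPDATE b=25 (pending; pending now {b=25})
Op 5: UPDATE b=8 (pending; pending now {b=8})
Op 6: UPDATE b=22 (pending; pending now {b=22})
Op 7: UPDATE d=18 (pending; pending now {b=22, d=18})
Op 8: ROLLBACK: discarded pending ['b', 'd']; in_txn=False
Op 9: UPDATE c=19 (auto-commit; committed c=19)
Op 10: BEGIN: in_txn=True, pending={}
Final committed: {b=6, c=19, d=17}

Answer: 6 19 17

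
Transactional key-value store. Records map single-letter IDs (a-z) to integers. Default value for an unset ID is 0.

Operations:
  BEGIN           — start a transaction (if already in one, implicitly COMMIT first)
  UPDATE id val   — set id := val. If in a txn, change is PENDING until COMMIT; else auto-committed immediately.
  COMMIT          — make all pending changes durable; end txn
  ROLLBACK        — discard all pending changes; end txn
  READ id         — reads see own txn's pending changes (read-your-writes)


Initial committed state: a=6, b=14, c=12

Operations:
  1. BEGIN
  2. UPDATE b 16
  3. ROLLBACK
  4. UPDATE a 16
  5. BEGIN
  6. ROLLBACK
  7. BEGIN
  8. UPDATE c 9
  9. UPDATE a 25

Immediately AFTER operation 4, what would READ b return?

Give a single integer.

Initial committed: {a=6, b=14, c=12}
Op 1: BEGIN: in_txn=True, pending={}
Op 2: UPDATE b=16 (pending; pending now {b=16})
Op 3: ROLLBACK: discarded pending ['b']; in_txn=False
Op 4: UPDATE a=16 (auto-commit; committed a=16)
After op 4: visible(b) = 14 (pending={}, committed={a=16, b=14, c=12})

Answer: 14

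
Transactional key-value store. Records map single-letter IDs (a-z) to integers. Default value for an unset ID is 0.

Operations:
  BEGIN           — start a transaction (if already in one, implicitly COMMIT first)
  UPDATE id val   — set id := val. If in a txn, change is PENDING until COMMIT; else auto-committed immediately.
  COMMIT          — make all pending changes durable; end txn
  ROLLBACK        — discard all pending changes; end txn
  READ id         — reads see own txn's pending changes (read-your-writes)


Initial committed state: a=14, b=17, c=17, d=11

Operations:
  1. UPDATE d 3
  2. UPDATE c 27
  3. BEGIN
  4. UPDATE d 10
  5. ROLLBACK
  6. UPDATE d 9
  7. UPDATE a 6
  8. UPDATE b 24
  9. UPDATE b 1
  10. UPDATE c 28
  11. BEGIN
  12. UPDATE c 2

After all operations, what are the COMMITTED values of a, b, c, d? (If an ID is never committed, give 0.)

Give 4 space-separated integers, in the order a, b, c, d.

Answer: 6 1 28 9

Derivation:
Initial committed: {a=14, b=17, c=17, d=11}
Op 1: UPDATE d=3 (auto-commit; committed d=3)
Op 2: UPDATE c=27 (auto-commit; committed c=27)
Op 3: BEGIN: in_txn=True, pending={}
Op 4: UPDATE d=10 (pending; pending now {d=10})
Op 5: ROLLBACK: discarded pending ['d']; in_txn=False
Op 6: UPDATE d=9 (auto-commit; committed d=9)
Op 7: UPDATE a=6 (auto-commit; committed a=6)
Op 8: UPDATE b=24 (auto-commit; committed b=24)
Op 9: UPDATE b=1 (auto-commit; committed b=1)
Op 10: UPDATE c=28 (auto-commit; committed c=28)
Op 11: BEGIN: in_txn=True, pending={}
Op 12: UPDATE c=2 (pending; pending now {c=2})
Final committed: {a=6, b=1, c=28, d=9}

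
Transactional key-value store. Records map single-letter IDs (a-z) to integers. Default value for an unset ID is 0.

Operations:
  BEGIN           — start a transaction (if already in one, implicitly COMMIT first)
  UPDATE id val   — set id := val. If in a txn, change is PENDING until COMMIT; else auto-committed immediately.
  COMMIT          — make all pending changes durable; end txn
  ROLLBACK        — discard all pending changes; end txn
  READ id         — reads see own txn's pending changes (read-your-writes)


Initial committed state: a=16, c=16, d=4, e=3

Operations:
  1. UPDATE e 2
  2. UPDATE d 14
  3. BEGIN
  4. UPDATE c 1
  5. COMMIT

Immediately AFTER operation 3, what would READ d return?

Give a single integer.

Initial committed: {a=16, c=16, d=4, e=3}
Op 1: UPDATE e=2 (auto-commit; committed e=2)
Op 2: UPDATE d=14 (auto-commit; committed d=14)
Op 3: BEGIN: in_txn=True, pending={}
After op 3: visible(d) = 14 (pending={}, committed={a=16, c=16, d=14, e=2})

Answer: 14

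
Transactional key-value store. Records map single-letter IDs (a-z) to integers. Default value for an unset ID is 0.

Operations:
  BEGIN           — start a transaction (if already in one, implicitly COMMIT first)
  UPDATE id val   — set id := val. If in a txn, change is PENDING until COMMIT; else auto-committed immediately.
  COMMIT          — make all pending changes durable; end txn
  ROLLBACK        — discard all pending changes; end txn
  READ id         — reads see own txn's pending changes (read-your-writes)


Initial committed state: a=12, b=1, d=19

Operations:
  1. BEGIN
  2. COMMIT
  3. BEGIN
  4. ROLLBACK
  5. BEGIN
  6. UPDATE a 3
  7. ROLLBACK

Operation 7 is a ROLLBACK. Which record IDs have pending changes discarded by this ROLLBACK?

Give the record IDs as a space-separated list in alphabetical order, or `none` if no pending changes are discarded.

Answer: a

Derivation:
Initial committed: {a=12, b=1, d=19}
Op 1: BEGIN: in_txn=True, pending={}
Op 2: COMMIT: merged [] into committed; committed now {a=12, b=1, d=19}
Op 3: BEGIN: in_txn=True, pending={}
Op 4: ROLLBACK: discarded pending []; in_txn=False
Op 5: BEGIN: in_txn=True, pending={}
Op 6: UPDATE a=3 (pending; pending now {a=3})
Op 7: ROLLBACK: discarded pending ['a']; in_txn=False
ROLLBACK at op 7 discards: ['a']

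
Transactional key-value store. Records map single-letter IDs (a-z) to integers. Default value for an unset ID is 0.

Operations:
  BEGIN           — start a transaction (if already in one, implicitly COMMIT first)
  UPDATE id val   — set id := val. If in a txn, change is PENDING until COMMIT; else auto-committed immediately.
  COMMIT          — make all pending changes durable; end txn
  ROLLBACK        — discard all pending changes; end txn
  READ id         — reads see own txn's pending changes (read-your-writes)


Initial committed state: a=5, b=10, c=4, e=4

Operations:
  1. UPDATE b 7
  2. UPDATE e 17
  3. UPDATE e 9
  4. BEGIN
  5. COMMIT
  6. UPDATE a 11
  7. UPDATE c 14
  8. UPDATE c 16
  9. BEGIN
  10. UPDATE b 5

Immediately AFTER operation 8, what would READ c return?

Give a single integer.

Answer: 16

Derivation:
Initial committed: {a=5, b=10, c=4, e=4}
Op 1: UPDATE b=7 (auto-commit; committed b=7)
Op 2: UPDATE e=17 (auto-commit; committed e=17)
Op 3: UPDATE e=9 (auto-commit; committed e=9)
Op 4: BEGIN: in_txn=True, pending={}
Op 5: COMMIT: merged [] into committed; committed now {a=5, b=7, c=4, e=9}
Op 6: UPDATE a=11 (auto-commit; committed a=11)
Op 7: UPDATE c=14 (auto-commit; committed c=14)
Op 8: UPDATE c=16 (auto-commit; committed c=16)
After op 8: visible(c) = 16 (pending={}, committed={a=11, b=7, c=16, e=9})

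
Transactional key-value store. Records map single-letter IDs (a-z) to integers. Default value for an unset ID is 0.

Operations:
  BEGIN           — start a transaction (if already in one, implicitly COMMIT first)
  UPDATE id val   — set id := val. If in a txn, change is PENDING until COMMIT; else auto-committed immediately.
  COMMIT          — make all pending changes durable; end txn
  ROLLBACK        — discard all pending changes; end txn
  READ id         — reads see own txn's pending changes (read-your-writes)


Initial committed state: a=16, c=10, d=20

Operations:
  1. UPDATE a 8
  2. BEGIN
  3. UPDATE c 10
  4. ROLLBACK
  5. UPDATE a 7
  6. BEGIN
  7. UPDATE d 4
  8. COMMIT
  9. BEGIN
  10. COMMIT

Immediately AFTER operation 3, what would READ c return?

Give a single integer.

Initial committed: {a=16, c=10, d=20}
Op 1: UPDATE a=8 (auto-commit; committed a=8)
Op 2: BEGIN: in_txn=True, pending={}
Op 3: UPDATE c=10 (pending; pending now {c=10})
After op 3: visible(c) = 10 (pending={c=10}, committed={a=8, c=10, d=20})

Answer: 10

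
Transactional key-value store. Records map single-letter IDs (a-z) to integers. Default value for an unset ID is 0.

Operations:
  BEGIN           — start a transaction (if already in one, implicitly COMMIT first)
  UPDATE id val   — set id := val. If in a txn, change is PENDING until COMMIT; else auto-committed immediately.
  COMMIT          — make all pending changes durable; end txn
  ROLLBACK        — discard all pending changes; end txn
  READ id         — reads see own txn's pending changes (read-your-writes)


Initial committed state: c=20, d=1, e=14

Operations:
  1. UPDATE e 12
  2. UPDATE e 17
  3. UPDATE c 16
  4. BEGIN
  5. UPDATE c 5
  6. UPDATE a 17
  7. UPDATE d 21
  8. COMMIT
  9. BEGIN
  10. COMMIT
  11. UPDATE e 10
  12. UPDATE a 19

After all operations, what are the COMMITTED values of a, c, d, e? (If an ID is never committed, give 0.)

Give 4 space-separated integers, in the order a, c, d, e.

Initial committed: {c=20, d=1, e=14}
Op 1: UPDATE e=12 (auto-commit; committed e=12)
Op 2: UPDATE e=17 (auto-commit; committed e=17)
Op 3: UPDATE c=16 (auto-commit; committed c=16)
Op 4: BEGIN: in_txn=True, pending={}
Op 5: UPDATE c=5 (pending; pending now {c=5})
Op 6: UPDATE a=17 (pending; pending now {a=17, c=5})
Op 7: UPDATE d=21 (pending; pending now {a=17, c=5, d=21})
Op 8: COMMIT: merged ['a', 'c', 'd'] into committed; committed now {a=17, c=5, d=21, e=17}
Op 9: BEGIN: in_txn=True, pending={}
Op 10: COMMIT: merged [] into committed; committed now {a=17, c=5, d=21, e=17}
Op 11: UPDATE e=10 (auto-commit; committed e=10)
Op 12: UPDATE a=19 (auto-commit; committed a=19)
Final committed: {a=19, c=5, d=21, e=10}

Answer: 19 5 21 10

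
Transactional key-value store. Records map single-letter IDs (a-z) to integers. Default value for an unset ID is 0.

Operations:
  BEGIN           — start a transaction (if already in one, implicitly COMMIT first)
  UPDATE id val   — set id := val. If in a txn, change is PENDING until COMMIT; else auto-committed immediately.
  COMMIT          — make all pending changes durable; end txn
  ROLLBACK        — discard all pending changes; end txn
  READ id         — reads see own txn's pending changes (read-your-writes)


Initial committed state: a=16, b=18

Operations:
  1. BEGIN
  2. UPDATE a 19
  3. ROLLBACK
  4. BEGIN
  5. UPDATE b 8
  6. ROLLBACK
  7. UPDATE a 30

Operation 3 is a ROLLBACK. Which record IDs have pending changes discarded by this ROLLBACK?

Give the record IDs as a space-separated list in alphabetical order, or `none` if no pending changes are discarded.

Initial committed: {a=16, b=18}
Op 1: BEGIN: in_txn=True, pending={}
Op 2: UPDATE a=19 (pending; pending now {a=19})
Op 3: ROLLBACK: discarded pending ['a']; in_txn=False
Op 4: BEGIN: in_txn=True, pending={}
Op 5: UPDATE b=8 (pending; pending now {b=8})
Op 6: ROLLBACK: discarded pending ['b']; in_txn=False
Op 7: UPDATE a=30 (auto-commit; committed a=30)
ROLLBACK at op 3 discards: ['a']

Answer: a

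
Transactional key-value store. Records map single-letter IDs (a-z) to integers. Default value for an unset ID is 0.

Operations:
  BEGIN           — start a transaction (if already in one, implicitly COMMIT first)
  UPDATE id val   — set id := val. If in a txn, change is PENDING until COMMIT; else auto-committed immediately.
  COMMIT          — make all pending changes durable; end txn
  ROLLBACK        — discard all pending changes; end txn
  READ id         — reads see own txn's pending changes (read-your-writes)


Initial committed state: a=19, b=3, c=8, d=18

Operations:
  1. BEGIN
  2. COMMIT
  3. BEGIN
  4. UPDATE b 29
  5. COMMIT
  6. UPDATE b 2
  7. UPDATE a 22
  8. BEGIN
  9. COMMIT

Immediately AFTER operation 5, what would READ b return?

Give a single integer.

Initial committed: {a=19, b=3, c=8, d=18}
Op 1: BEGIN: in_txn=True, pending={}
Op 2: COMMIT: merged [] into committed; committed now {a=19, b=3, c=8, d=18}
Op 3: BEGIN: in_txn=True, pending={}
Op 4: UPDATE b=29 (pending; pending now {b=29})
Op 5: COMMIT: merged ['b'] into committed; committed now {a=19, b=29, c=8, d=18}
After op 5: visible(b) = 29 (pending={}, committed={a=19, b=29, c=8, d=18})

Answer: 29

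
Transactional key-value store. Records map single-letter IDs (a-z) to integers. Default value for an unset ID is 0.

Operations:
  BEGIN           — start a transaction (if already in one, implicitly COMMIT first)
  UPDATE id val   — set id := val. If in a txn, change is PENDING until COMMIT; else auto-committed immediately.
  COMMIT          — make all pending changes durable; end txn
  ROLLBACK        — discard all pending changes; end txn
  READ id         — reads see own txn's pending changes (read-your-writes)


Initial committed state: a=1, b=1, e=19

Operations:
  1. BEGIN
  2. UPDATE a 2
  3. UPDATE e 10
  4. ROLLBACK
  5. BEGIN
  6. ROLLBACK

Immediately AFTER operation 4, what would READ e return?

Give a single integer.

Initial committed: {a=1, b=1, e=19}
Op 1: BEGIN: in_txn=True, pending={}
Op 2: UPDATE a=2 (pending; pending now {a=2})
Op 3: UPDATE e=10 (pending; pending now {a=2, e=10})
Op 4: ROLLBACK: discarded pending ['a', 'e']; in_txn=False
After op 4: visible(e) = 19 (pending={}, committed={a=1, b=1, e=19})

Answer: 19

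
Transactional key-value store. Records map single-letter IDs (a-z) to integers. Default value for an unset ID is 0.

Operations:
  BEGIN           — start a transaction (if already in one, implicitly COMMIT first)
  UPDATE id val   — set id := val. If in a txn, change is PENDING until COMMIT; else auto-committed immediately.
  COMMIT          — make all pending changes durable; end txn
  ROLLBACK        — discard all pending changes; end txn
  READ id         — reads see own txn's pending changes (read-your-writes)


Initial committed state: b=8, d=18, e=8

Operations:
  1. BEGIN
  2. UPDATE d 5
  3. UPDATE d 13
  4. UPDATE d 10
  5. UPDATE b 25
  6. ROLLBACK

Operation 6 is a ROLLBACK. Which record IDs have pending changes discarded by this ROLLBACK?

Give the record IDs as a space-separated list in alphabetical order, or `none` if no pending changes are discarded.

Initial committed: {b=8, d=18, e=8}
Op 1: BEGIN: in_txn=True, pending={}
Op 2: UPDATE d=5 (pending; pending now {d=5})
Op 3: UPDATE d=13 (pending; pending now {d=13})
Op 4: UPDATE d=10 (pending; pending now {d=10})
Op 5: UPDATE b=25 (pending; pending now {b=25, d=10})
Op 6: ROLLBACK: discarded pending ['b', 'd']; in_txn=False
ROLLBACK at op 6 discards: ['b', 'd']

Answer: b d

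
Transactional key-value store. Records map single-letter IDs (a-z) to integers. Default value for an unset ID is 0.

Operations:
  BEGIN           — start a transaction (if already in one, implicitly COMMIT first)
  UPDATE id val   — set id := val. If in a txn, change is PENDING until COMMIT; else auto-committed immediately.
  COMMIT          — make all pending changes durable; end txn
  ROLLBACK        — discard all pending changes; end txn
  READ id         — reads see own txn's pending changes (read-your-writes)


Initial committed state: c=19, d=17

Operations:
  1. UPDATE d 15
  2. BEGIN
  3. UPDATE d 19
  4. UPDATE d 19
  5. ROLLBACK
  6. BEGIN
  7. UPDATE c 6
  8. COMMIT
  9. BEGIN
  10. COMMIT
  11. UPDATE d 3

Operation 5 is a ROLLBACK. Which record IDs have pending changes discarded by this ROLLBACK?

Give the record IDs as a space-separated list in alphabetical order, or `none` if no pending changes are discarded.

Initial committed: {c=19, d=17}
Op 1: UPDATE d=15 (auto-commit; committed d=15)
Op 2: BEGIN: in_txn=True, pending={}
Op 3: UPDATE d=19 (pending; pending now {d=19})
Op 4: UPDATE d=19 (pending; pending now {d=19})
Op 5: ROLLBACK: discarded pending ['d']; in_txn=False
Op 6: BEGIN: in_txn=True, pending={}
Op 7: UPDATE c=6 (pending; pending now {c=6})
Op 8: COMMIT: merged ['c'] into committed; committed now {c=6, d=15}
Op 9: BEGIN: in_txn=True, pending={}
Op 10: COMMIT: merged [] into committed; committed now {c=6, d=15}
Op 11: UPDATE d=3 (auto-commit; committed d=3)
ROLLBACK at op 5 discards: ['d']

Answer: d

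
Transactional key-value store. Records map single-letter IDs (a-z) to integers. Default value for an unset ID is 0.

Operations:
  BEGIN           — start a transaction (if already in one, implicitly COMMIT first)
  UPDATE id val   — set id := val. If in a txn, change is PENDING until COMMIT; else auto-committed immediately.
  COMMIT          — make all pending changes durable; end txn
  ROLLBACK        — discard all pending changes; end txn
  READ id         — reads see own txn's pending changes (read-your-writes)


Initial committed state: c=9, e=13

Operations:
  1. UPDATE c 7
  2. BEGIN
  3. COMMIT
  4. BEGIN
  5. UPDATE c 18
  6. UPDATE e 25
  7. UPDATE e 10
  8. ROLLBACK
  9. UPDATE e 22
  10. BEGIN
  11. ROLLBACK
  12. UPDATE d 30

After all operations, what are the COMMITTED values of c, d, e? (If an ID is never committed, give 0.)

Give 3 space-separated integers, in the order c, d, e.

Initial committed: {c=9, e=13}
Op 1: UPDATE c=7 (auto-commit; committed c=7)
Op 2: BEGIN: in_txn=True, pending={}
Op 3: COMMIT: merged [] into committed; committed now {c=7, e=13}
Op 4: BEGIN: in_txn=True, pending={}
Op 5: UPDATE c=18 (pending; pending now {c=18})
Op 6: UPDATE e=25 (pending; pending now {c=18, e=25})
Op 7: UPDATE e=10 (pending; pending now {c=18, e=10})
Op 8: ROLLBACK: discarded pending ['c', 'e']; in_txn=False
Op 9: UPDATE e=22 (auto-commit; committed e=22)
Op 10: BEGIN: in_txn=True, pending={}
Op 11: ROLLBACK: discarded pending []; in_txn=False
Op 12: UPDATE d=30 (auto-commit; committed d=30)
Final committed: {c=7, d=30, e=22}

Answer: 7 30 22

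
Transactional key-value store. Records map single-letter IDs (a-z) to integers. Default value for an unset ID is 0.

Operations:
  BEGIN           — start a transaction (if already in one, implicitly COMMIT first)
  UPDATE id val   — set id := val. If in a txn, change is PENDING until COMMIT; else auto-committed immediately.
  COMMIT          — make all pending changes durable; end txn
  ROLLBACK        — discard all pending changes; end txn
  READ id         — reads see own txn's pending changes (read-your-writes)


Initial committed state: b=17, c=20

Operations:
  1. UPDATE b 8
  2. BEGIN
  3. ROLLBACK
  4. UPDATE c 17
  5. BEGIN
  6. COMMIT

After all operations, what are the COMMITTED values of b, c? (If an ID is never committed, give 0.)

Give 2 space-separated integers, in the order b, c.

Answer: 8 17

Derivation:
Initial committed: {b=17, c=20}
Op 1: UPDATE b=8 (auto-commit; committed b=8)
Op 2: BEGIN: in_txn=True, pending={}
Op 3: ROLLBACK: discarded pending []; in_txn=False
Op 4: UPDATE c=17 (auto-commit; committed c=17)
Op 5: BEGIN: in_txn=True, pending={}
Op 6: COMMIT: merged [] into committed; committed now {b=8, c=17}
Final committed: {b=8, c=17}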